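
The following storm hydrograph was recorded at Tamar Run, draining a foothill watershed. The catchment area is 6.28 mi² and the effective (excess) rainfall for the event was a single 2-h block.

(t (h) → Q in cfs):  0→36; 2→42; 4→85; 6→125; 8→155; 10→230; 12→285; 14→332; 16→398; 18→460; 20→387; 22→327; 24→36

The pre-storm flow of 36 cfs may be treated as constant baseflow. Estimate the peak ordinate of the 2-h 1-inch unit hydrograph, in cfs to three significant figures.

Direct runoff: 0.0, 6.0, 49.0, 89.0, 119.0, 194.0, 249.0, 296.0, 362.0, 424.0, 351.0, 291.0, 0.0 cfs; ΣQ_DR = 2430 cfs, peak = 424.0 cfs.
Runoff depth d = ΣQ_DR·Δt / A = 2430 × 7200 / (6.28 mi²) = 1.199 in.
The 1-inch UH is the DRH scaled by (1 in)/d, so U_p = 424.0 × 1/1.199 = 354 cfs.

U_p ≈ 354 cfs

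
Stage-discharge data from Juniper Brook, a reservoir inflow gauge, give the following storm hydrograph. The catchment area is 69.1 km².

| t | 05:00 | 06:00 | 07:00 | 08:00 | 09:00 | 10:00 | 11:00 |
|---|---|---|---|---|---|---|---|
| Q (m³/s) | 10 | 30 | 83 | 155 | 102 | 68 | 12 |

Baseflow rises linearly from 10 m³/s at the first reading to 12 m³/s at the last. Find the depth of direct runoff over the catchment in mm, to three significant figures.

d ≈ 20.0 mm

Direct runoff: 0.00, 19.67, 72.33, 144.00, 90.67, 56.33, 0.00 m³/s; ΣQ_DR = 383.0 m³/s.
V = ΣQ_DR · Δt = 383.0 × 3600 s = 1.379 × 10^6 m³.
Over A = 69.1 km², depth = V / A = 20.0 mm.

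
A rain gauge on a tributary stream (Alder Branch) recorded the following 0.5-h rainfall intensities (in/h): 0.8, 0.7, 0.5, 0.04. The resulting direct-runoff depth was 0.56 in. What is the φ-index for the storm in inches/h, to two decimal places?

φ ≈ 0.29 in/h

Only the 3 blocks with intensity above φ contribute runoff: 0.8, 0.7, 0.5 in/h.
Σ(I−φ)·Δt = d  ⇒  (0.8+0.7+0.5 − 3φ)·0.5 = 0.56
φ = (2.000 − 0.56/0.5) / 3 = 0.29 in/h.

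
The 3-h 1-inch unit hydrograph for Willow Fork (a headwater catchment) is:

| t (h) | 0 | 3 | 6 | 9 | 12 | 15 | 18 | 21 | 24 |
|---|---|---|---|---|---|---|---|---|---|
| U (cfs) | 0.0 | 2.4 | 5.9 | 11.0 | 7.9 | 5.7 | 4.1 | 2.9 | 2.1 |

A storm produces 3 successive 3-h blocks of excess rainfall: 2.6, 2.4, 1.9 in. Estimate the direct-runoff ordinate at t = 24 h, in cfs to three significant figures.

By discrete convolution, Q_j = Σ (P_i / 1 in) · U_{j−i}.
At t = 24 h (j=8): Q = (2.6/1)·2.1 + (2.4/1)·2.9 + (1.9/1)·4.1 = 20.2 cfs.

Q ≈ 20.2 cfs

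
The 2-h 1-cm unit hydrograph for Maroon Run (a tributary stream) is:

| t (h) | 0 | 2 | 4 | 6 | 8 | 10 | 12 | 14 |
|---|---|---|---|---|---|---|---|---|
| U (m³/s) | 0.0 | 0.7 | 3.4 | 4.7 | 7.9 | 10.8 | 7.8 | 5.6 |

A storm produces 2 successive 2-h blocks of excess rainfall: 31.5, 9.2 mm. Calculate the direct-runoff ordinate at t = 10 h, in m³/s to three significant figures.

By discrete convolution, Q_j = Σ (P_i / 10 mm) · U_{j−i}.
At t = 10 h (j=5): Q = (31.5/10)·10.8 + (9.2/10)·7.9 = 41.3 m³/s.

Q ≈ 41.3 m³/s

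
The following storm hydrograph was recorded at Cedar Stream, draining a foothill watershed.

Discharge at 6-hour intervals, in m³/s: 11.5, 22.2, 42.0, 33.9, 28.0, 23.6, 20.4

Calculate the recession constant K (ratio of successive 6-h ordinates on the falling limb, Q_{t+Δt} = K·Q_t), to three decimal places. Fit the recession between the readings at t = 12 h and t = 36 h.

K ≈ 0.835

Using the recession-limb readings at t = 12 h and t = 36 h: Q falls from 42.0 to 20.4 m³/s over 4 intervals.
K = (Q₂/Q₁)^(1/4) = (20.4/42.0)^(1/4) = 0.835.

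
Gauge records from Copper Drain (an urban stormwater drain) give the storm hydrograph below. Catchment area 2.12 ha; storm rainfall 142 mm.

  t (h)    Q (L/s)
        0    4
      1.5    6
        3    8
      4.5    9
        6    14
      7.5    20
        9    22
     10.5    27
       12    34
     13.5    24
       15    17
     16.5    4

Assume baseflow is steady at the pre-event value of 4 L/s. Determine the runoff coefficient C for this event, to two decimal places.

ΣQ_DR = 141.0 L/s; V = ΣQ_DR·Δt = 7.614 × 10^5 L.
Runoff depth d = V / A = 35.92 mm.
C = d / P = 35.92 / 142 = 0.25.

C ≈ 0.25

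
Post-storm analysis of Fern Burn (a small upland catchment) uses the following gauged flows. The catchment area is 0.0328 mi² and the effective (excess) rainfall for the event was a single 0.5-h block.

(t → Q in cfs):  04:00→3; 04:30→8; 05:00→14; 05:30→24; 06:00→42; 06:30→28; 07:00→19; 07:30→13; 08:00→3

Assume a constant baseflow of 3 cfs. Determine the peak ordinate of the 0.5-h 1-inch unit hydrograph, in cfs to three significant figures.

U_p ≈ 13.0 cfs

Direct runoff: 0.0, 5.0, 11.0, 21.0, 39.0, 25.0, 16.0, 10.0, 0.0 cfs; ΣQ_DR = 127.0 cfs, peak = 39.0 cfs.
Runoff depth d = ΣQ_DR·Δt / A = 127.0 × 1800 / (0.0328 mi²) = 3.000 in.
The 1-inch UH is the DRH scaled by (1 in)/d, so U_p = 39.0 × 1/3.000 = 13.0 cfs.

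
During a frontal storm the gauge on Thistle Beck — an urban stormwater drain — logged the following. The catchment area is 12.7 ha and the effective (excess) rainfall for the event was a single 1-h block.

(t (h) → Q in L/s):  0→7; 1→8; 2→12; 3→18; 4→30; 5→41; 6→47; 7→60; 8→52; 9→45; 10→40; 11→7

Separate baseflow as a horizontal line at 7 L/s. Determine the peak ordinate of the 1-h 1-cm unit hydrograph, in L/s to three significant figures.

Direct runoff: 0.0, 1.0, 5.0, 11.0, 23.0, 34.0, 40.0, 53.0, 45.0, 38.0, 33.0, 0.0 L/s; ΣQ_DR = 283.0 L/s, peak = 53.0 L/s.
Runoff depth d = ΣQ_DR·Δt / A = 283.0 × 3600 / (12.7 ha) = 8.022 mm.
The 1-cm UH is the DRH scaled by (10 mm)/d, so U_p = 53.0 × 10/8.022 = 66.1 L/s.

U_p ≈ 66.1 L/s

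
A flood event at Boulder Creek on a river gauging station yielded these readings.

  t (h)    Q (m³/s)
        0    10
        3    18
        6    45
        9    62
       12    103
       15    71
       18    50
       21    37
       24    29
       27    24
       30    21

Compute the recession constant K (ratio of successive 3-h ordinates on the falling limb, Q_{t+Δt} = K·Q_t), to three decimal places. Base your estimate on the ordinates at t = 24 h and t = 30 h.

Using the recession-limb readings at t = 24 h and t = 30 h: Q falls from 29 to 21 m³/s over 2 intervals.
K = (Q₂/Q₁)^(1/2) = (21/29)^(1/2) = 0.851.

K ≈ 0.851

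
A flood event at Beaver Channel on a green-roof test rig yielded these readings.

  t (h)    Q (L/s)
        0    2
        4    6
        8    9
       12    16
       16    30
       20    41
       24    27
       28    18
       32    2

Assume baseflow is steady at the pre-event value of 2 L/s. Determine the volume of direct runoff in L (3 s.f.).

V ≈ 1.92 × 10^6 L

Direct-runoff ordinates (Q − Q_b): 0.0, 4.0, 7.0, 14.0, 28.0, 39.0, 25.0, 16.0, 0.0 L/s.
ΣQ_DR = 133.0 L/s.
With Δt = 4 h = 14400 s, V = ΣQ_DR · Δt = 133.0 × 14400 = 1.92 × 10^6 L.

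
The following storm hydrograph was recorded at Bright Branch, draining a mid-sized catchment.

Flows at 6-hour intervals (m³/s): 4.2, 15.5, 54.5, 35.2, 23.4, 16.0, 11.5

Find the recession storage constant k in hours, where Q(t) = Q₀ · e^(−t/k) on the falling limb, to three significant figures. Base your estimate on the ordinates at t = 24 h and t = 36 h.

k ≈ 16.9 h

On the falling limb, Q drops from 23.4 to 11.5 m³/s between t = 24 h and t = 36 h (Δt = 12 h).
k = −Δt / ln(Q₂/Q₁) = −12 / ln(11.5/23.4) = 16.9 h.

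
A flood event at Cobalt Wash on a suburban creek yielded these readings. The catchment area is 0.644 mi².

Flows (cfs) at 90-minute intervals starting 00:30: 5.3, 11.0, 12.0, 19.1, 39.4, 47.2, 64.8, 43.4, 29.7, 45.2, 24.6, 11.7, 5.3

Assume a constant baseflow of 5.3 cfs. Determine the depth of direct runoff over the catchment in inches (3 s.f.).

d ≈ 1.05 in

Direct runoff: 0.0, 5.7, 6.7, 13.8, 34.1, 41.9, 59.5, 38.1, 24.4, 39.9, 19.3, 6.4, 0.0 cfs; ΣQ_DR = 289.8 cfs.
V = ΣQ_DR · Δt = 289.8 × 5400 s = 1.565 × 10^6 ft³.
Over A = 0.644 mi², depth = V / A = 1.05 in.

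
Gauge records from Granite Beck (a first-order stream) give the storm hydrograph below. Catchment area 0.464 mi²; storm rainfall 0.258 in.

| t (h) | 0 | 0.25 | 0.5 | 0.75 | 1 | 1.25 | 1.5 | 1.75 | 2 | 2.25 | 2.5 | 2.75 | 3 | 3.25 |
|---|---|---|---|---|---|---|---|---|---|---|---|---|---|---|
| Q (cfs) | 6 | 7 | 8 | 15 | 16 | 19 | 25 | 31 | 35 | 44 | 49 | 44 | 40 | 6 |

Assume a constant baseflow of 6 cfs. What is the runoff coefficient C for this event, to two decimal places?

ΣQ_DR = 261.0 cfs; V = ΣQ_DR·Δt = 2.349 × 10^5 ft³.
Runoff depth d = V / A = 0.2179 in.
C = d / P = 0.2179 / 0.258 = 0.84.

C ≈ 0.84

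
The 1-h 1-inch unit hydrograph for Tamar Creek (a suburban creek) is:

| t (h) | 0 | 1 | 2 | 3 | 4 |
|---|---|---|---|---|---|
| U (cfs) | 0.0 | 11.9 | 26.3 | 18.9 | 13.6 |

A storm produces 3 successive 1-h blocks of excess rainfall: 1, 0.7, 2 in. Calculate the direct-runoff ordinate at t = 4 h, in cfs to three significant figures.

Q ≈ 79.4 cfs

By discrete convolution, Q_j = Σ (P_i / 1 in) · U_{j−i}.
At t = 4 h (j=4): Q = (1/1)·13.6 + (0.7/1)·18.9 + (2/1)·26.3 = 79.4 cfs.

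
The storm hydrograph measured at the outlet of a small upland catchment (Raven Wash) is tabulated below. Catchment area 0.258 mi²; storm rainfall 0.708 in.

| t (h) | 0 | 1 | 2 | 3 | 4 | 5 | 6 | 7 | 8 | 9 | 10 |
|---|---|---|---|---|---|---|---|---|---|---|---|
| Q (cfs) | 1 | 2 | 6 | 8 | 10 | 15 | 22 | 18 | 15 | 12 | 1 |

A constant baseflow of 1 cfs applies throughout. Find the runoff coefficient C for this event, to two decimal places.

C ≈ 0.84

ΣQ_DR = 99.00 cfs; V = ΣQ_DR·Δt = 3.564 × 10^5 ft³.
Runoff depth d = V / A = 0.5946 in.
C = d / P = 0.5946 / 0.708 = 0.84.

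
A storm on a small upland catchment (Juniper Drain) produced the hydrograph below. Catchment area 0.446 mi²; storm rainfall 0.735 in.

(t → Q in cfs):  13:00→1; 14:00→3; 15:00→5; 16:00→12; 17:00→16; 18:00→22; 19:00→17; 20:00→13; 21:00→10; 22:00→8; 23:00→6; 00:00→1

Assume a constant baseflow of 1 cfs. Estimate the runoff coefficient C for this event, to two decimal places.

ΣQ_DR = 102.0 cfs; V = ΣQ_DR·Δt = 3.672 × 10^5 ft³.
Runoff depth d = V / A = 0.3544 in.
C = d / P = 0.3544 / 0.735 = 0.48.

C ≈ 0.48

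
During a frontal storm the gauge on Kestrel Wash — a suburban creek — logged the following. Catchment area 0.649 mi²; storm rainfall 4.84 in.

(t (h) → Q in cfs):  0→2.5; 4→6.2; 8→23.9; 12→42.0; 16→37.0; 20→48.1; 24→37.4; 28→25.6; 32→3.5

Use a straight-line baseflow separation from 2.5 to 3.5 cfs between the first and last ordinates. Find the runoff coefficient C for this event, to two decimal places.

ΣQ_DR = 199.2 cfs; V = ΣQ_DR·Δt = 2.868 × 10^6 ft³.
Runoff depth d = V / A = 1.902 in.
C = d / P = 1.902 / 4.84 = 0.39.

C ≈ 0.39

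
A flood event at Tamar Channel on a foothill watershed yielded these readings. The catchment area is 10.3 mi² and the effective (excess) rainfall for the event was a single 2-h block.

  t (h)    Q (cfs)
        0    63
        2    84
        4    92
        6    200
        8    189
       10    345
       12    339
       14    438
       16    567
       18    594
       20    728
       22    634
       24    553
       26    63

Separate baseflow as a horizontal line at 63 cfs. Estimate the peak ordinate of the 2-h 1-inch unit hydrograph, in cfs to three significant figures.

U_p ≈ 552 cfs

Direct runoff: 0.0, 21.0, 29.0, 137.0, 126.0, 282.0, 276.0, 375.0, 504.0, 531.0, 665.0, 571.0, 490.0, 0.0 cfs; ΣQ_DR = 4007 cfs, peak = 665.0 cfs.
Runoff depth d = ΣQ_DR·Δt / A = 4007 × 7200 / (10.3 mi²) = 1.206 in.
The 1-inch UH is the DRH scaled by (1 in)/d, so U_p = 665.0 × 1/1.206 = 552 cfs.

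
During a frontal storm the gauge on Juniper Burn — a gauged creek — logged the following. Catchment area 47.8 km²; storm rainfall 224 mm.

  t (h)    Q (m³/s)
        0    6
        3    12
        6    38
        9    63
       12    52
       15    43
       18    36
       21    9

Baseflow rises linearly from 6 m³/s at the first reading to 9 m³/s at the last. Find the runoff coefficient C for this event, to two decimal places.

ΣQ_DR = 199.0 m³/s; V = ΣQ_DR·Δt = 2.149 × 10^6 m³.
Runoff depth d = V / A = 44.96 mm.
C = d / P = 44.96 / 224 = 0.20.

C ≈ 0.20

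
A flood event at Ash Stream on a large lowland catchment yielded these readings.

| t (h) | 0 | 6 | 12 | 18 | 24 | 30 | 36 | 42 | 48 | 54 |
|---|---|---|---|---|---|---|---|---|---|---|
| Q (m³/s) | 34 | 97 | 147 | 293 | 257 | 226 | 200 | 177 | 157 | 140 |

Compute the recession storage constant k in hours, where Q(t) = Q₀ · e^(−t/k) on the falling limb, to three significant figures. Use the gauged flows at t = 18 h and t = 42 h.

On the falling limb, Q drops from 293 to 177 m³/s between t = 18 h and t = 42 h (Δt = 24 h).
k = −Δt / ln(Q₂/Q₁) = −24 / ln(177/293) = 47.6 h.

k ≈ 47.6 h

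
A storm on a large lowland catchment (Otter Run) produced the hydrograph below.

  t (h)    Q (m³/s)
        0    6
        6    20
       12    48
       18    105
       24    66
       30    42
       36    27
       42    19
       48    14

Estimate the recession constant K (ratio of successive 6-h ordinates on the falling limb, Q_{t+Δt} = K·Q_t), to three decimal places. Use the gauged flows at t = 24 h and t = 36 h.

K ≈ 0.640

Using the recession-limb readings at t = 24 h and t = 36 h: Q falls from 66 to 27 m³/s over 2 intervals.
K = (Q₂/Q₁)^(1/2) = (27/66)^(1/2) = 0.640.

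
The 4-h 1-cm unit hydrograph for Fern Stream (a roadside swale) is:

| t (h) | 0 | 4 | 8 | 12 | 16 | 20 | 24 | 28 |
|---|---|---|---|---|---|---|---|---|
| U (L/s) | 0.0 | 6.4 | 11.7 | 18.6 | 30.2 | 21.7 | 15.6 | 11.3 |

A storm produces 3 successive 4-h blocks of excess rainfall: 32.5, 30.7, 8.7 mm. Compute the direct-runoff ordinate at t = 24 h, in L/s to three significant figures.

By discrete convolution, Q_j = Σ (P_i / 10 mm) · U_{j−i}.
At t = 24 h (j=6): Q = (32.5/10)·15.6 + (30.7/10)·21.7 + (8.7/10)·30.2 = 144 L/s.

Q ≈ 144 L/s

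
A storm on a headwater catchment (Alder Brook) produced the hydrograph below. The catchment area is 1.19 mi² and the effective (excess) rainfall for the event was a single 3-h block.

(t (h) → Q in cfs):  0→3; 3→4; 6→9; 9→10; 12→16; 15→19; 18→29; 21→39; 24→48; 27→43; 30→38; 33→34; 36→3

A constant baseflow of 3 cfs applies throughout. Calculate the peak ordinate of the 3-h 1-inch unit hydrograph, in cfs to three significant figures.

Direct runoff: 0.0, 1.0, 6.0, 7.0, 13.0, 16.0, 26.0, 36.0, 45.0, 40.0, 35.0, 31.0, 0.0 cfs; ΣQ_DR = 256.0 cfs, peak = 45.0 cfs.
Runoff depth d = ΣQ_DR·Δt / A = 256.0 × 10800 / (1.19 mi²) = 1.000 in.
The 1-inch UH is the DRH scaled by (1 in)/d, so U_p = 45.0 × 1/1.000 = 45.0 cfs.

U_p ≈ 45.0 cfs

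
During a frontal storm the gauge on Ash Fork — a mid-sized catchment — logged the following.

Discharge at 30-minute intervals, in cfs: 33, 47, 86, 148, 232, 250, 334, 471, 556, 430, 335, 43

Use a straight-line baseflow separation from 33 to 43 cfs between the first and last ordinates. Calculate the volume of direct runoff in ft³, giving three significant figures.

V ≈ 4.52 × 10^6 ft³

Direct-runoff ordinates (Q − Q_b): 0.00, 13.09, 51.18, 112.27, 195.36, 212.45, 295.55, 431.64, 515.73, 388.82, 292.91, 0.00 cfs.
ΣQ_DR = 2509 cfs.
With Δt = 0.5 h = 1800 s, V = ΣQ_DR · Δt = 2509 × 1800 = 4.52 × 10^6 ft³.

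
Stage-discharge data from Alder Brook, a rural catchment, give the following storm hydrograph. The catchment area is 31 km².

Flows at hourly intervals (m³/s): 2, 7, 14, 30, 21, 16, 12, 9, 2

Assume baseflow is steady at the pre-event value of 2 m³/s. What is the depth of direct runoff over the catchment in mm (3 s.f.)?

Direct runoff: 0.0, 5.0, 12.0, 28.0, 19.0, 14.0, 10.0, 7.0, 0.0 m³/s; ΣQ_DR = 95.00 m³/s.
V = ΣQ_DR · Δt = 95.00 × 3600 s = 3.420 × 10^5 m³.
Over A = 31 km², depth = V / A = 11.0 mm.

d ≈ 11.0 mm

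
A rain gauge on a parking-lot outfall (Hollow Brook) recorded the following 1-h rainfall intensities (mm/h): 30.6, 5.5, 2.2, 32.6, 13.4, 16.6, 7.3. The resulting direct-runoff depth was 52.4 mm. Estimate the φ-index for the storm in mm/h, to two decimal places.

φ ≈ 10.20 mm/h

Only the 4 blocks with intensity above φ contribute runoff: 30.6, 32.6, 13.4, 16.6 mm/h.
Σ(I−φ)·Δt = d  ⇒  (30.6+32.6+13.4+16.6 − 4φ)·1 = 52.4
φ = (93.20 − 52.4/1) / 4 = 10.20 mm/h.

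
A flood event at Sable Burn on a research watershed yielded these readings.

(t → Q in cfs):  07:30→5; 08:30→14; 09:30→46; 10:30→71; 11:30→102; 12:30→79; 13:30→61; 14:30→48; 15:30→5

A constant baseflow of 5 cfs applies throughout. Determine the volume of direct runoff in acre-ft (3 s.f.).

V ≈ 31.9 acre-ft

Direct-runoff ordinates (Q − Q_b): 0.0, 9.0, 41.0, 66.0, 97.0, 74.0, 56.0, 43.0, 0.0 cfs.
ΣQ_DR = 386.0 cfs.
With Δt = 1 h = 3600 s, V = ΣQ_DR · Δt = 386.0 × 3600 = 1.39 × 10^6 ft³ = 31.9 acre-ft.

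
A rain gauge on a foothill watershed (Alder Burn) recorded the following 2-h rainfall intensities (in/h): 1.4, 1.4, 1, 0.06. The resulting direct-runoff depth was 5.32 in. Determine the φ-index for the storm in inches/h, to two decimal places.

Only the 3 blocks with intensity above φ contribute runoff: 1.4, 1.4, 1 in/h.
Σ(I−φ)·Δt = d  ⇒  (1.4+1.4+1 − 3φ)·2 = 5.32
φ = (3.800 − 5.32/2) / 3 = 0.38 in/h.

φ ≈ 0.38 in/h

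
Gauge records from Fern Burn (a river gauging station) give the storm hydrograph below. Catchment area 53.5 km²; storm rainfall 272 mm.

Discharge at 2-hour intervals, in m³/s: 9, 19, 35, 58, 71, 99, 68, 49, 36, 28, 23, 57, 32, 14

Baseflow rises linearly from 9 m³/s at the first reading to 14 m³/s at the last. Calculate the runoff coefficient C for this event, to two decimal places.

C ≈ 0.22

ΣQ_DR = 437.0 m³/s; V = ΣQ_DR·Δt = 3.146 × 10^6 m³.
Runoff depth d = V / A = 58.81 mm.
C = d / P = 58.81 / 272 = 0.22.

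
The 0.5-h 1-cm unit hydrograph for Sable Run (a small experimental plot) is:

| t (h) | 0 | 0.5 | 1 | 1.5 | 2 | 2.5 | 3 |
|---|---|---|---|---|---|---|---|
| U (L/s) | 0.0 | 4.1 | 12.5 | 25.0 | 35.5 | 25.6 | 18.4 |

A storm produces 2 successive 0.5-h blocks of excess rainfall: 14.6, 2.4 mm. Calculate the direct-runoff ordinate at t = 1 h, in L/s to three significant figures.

By discrete convolution, Q_j = Σ (P_i / 10 mm) · U_{j−i}.
At t = 1 h (j=2): Q = (14.6/10)·12.5 + (2.4/10)·4.1 = 19.2 L/s.

Q ≈ 19.2 L/s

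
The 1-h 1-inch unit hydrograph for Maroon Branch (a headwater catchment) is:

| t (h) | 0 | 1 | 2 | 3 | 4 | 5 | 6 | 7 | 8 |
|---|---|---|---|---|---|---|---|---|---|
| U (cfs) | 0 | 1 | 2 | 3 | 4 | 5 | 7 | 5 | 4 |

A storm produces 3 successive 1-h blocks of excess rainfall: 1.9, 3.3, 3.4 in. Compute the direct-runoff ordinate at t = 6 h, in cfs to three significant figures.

Q ≈ 43.4 cfs

By discrete convolution, Q_j = Σ (P_i / 1 in) · U_{j−i}.
At t = 6 h (j=6): Q = (1.9/1)·7 + (3.3/1)·5 + (3.4/1)·4 = 43.4 cfs.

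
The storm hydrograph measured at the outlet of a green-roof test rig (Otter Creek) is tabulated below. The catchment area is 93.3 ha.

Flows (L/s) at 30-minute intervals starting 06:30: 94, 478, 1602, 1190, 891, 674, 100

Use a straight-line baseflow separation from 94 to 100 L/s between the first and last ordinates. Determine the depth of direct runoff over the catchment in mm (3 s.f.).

Direct runoff: 0.00, 383.00, 1506.00, 1093.00, 793.00, 575.00, 0.00 L/s; ΣQ_DR = 4350 L/s.
V = ΣQ_DR · Δt = 4350 × 1800 s = 7.830 × 10^6 L.
Over A = 93.3 ha, depth = V / A = 8.39 mm.

d ≈ 8.39 mm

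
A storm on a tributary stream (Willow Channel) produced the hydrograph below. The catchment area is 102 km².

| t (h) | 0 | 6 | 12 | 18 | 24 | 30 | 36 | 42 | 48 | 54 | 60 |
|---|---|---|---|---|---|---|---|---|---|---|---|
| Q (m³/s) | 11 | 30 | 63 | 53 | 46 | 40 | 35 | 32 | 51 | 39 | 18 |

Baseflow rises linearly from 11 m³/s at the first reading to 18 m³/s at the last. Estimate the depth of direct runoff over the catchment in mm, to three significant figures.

Direct runoff: 0.00, 18.30, 50.60, 39.90, 32.20, 25.50, 19.80, 16.10, 34.40, 21.70, 0.00 m³/s; ΣQ_DR = 258.5 m³/s.
V = ΣQ_DR · Δt = 258.5 × 21600 s = 5.584 × 10^6 m³.
Over A = 102 km², depth = V / A = 54.7 mm.

d ≈ 54.7 mm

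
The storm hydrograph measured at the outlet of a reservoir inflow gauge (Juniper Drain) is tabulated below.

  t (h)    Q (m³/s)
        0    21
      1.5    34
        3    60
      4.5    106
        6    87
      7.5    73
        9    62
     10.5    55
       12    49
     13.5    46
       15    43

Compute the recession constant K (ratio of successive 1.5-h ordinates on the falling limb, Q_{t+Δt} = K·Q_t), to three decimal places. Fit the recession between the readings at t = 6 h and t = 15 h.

K ≈ 0.889

Using the recession-limb readings at t = 6 h and t = 15 h: Q falls from 87 to 43 m³/s over 6 intervals.
K = (Q₂/Q₁)^(1/6) = (43/87)^(1/6) = 0.889.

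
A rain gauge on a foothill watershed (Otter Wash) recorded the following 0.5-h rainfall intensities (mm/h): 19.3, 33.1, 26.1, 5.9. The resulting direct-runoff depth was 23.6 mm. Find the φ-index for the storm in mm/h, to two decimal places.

Only the 3 blocks with intensity above φ contribute runoff: 19.3, 33.1, 26.1 mm/h.
Σ(I−φ)·Δt = d  ⇒  (19.3+33.1+26.1 − 3φ)·0.5 = 23.6
φ = (78.50 − 23.6/0.5) / 3 = 10.43 mm/h.

φ ≈ 10.43 mm/h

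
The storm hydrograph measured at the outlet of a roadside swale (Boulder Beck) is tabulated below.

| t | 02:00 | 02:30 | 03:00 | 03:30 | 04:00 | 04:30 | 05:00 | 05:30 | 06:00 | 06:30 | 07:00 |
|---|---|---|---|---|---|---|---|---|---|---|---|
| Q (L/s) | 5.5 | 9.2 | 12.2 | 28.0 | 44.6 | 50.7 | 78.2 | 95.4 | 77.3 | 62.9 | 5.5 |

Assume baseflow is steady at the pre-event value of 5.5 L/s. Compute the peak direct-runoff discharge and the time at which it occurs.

Subtracting baseflow gives direct-runoff ordinates: 0.0, 3.7, 6.7, 22.5, 39.1, 45.2, 72.7, 89.9, 71.8, 57.4, 0.0 L/s.
The maximum is 89.9 L/s, occurring at the reading for t = 05:30.

Q_p = 89.9 L/s at t = 05:30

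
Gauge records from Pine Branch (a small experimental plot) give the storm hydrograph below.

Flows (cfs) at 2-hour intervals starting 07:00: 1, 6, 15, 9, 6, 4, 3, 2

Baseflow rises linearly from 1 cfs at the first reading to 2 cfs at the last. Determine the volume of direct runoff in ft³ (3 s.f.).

Direct-runoff ordinates (Q − Q_b): 0.00, 4.86, 13.71, 7.57, 4.43, 2.29, 1.14, 0.00 cfs.
ΣQ_DR = 34.00 cfs.
With Δt = 2 h = 7200 s, V = ΣQ_DR · Δt = 34.00 × 7200 = 2.45 × 10^5 ft³.

V ≈ 2.45 × 10^5 ft³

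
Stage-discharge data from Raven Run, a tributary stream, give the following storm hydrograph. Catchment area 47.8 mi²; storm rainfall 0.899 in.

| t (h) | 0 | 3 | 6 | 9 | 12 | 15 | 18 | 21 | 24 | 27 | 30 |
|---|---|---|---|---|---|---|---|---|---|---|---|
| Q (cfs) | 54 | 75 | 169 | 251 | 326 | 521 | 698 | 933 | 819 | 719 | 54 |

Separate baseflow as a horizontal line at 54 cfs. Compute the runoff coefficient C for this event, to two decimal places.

ΣQ_DR = 4025 cfs; V = ΣQ_DR·Δt = 4.347 × 10^7 ft³.
Runoff depth d = V / A = 0.3914 in.
C = d / P = 0.3914 / 0.899 = 0.44.

C ≈ 0.44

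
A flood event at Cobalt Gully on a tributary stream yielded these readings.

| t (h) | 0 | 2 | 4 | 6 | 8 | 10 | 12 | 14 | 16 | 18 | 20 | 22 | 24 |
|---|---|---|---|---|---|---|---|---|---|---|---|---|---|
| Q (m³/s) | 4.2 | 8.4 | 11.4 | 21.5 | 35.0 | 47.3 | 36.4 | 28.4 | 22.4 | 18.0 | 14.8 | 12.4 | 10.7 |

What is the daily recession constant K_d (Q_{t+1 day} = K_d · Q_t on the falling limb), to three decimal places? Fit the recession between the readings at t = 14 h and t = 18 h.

Between t = 14 h and t = 18 h the flow falls from 28.4 to 18.0 m³/s over 2×2 h = 4 h.
Per-interval ratio K = (18.0/28.4)^(1/2) = 0.7961; K_d = K^(24/2) = 0.065.

K_d ≈ 0.065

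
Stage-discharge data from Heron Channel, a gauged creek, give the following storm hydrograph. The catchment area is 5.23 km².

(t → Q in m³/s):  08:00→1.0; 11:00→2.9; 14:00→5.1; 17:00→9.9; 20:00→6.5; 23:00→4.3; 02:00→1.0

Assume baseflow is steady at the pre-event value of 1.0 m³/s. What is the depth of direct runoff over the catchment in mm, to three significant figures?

d ≈ 48.9 mm

Direct runoff: 0.0, 1.9, 4.1, 8.9, 5.5, 3.3, 0.0 m³/s; ΣQ_DR = 23.70 m³/s.
V = ΣQ_DR · Δt = 23.70 × 10800 s = 2.560 × 10^5 m³.
Over A = 5.23 km², depth = V / A = 48.9 mm.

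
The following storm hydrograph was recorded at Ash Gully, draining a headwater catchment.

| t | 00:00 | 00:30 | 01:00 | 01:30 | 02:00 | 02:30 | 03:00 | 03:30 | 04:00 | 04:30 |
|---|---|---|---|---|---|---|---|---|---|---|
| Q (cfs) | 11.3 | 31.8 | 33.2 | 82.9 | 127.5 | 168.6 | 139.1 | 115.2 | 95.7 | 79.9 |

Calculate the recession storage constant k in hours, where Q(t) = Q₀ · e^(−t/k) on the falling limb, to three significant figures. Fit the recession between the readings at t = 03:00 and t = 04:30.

On the falling limb, Q drops from 139.1 to 79.9 cfs between t = 03:00 and t = 04:30 (Δt = 1.5 h).
k = −Δt / ln(Q₂/Q₁) = −1.5 / ln(79.9/139.1) = 2.71 h.

k ≈ 2.71 h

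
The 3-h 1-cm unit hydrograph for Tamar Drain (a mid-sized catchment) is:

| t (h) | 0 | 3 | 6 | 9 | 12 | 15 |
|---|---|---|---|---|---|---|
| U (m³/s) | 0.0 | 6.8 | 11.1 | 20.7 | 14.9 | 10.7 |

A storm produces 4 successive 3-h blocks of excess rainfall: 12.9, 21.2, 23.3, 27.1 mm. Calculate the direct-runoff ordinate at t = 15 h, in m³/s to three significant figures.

By discrete convolution, Q_j = Σ (P_i / 10 mm) · U_{j−i}.
At t = 15 h (j=5): Q = (12.9/10)·10.7 + (21.2/10)·14.9 + (23.3/10)·20.7 + (27.1/10)·11.1 = 124 m³/s.

Q ≈ 124 m³/s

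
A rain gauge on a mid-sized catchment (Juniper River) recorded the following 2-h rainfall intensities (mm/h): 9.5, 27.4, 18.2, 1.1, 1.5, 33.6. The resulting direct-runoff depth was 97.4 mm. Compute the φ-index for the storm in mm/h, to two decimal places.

Only the 3 blocks with intensity above φ contribute runoff: 27.4, 18.2, 33.6 mm/h.
Σ(I−φ)·Δt = d  ⇒  (27.4+18.2+33.6 − 3φ)·2 = 97.4
φ = (79.20 − 97.4/2) / 3 = 10.17 mm/h.

φ ≈ 10.17 mm/h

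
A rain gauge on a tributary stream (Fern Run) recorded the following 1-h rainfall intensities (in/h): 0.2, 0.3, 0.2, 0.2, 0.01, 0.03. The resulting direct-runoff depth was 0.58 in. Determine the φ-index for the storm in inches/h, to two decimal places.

φ ≈ 0.08 in/h

Only the 4 blocks with intensity above φ contribute runoff: 0.2, 0.3, 0.2, 0.2 in/h.
Σ(I−φ)·Δt = d  ⇒  (0.2+0.3+0.2+0.2 − 4φ)·1 = 0.58
φ = (0.9000 − 0.58/1) / 4 = 0.08 in/h.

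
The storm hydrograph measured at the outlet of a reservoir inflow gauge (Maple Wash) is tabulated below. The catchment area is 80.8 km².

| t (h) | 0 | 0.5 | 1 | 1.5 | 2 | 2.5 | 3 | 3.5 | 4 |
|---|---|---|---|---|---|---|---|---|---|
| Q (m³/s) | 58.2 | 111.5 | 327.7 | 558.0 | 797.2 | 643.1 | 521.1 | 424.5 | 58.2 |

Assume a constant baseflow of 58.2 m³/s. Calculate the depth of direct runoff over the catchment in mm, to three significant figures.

d ≈ 66.3 mm

Direct runoff: 0.0, 53.3, 269.5, 499.8, 739.0, 584.9, 462.9, 366.3, 0.0 m³/s; ΣQ_DR = 2976 m³/s.
V = ΣQ_DR · Δt = 2976 × 1800 s = 5.356 × 10^6 m³.
Over A = 80.8 km², depth = V / A = 66.3 mm.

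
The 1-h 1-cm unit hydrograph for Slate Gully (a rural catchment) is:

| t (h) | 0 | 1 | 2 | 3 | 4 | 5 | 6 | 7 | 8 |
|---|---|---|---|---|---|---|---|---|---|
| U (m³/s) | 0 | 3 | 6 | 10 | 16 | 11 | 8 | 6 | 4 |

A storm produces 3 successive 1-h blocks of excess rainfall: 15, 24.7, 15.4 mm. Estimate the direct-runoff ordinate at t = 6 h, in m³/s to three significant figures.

Q ≈ 63.8 m³/s

By discrete convolution, Q_j = Σ (P_i / 10 mm) · U_{j−i}.
At t = 6 h (j=6): Q = (15/10)·8 + (24.7/10)·11 + (15.4/10)·16 = 63.8 m³/s.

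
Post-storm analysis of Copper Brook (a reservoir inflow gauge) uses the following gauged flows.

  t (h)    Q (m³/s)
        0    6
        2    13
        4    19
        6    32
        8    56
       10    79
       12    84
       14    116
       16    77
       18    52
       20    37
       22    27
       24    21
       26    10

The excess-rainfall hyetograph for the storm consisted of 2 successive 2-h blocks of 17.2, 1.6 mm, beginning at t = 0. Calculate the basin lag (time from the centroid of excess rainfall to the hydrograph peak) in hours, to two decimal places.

Centroid of excess rainfall: t_c = Σ P_i·t̄_i / ΣP_i = 1.1702 h (block centres at 1, 3 h).
Hydrograph peak occurs at t = 14 h, so basin lag t_L = 14 − 1.1702 = 12.83 h.

t_L ≈ 12.83 h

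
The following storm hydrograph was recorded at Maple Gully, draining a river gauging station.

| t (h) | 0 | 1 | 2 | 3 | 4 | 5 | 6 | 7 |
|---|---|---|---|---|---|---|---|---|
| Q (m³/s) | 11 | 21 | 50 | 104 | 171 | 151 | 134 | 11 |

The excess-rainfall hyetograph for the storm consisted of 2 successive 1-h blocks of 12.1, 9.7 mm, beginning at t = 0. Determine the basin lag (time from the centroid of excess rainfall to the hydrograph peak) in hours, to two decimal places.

t_L ≈ 3.06 h

Centroid of excess rainfall: t_c = Σ P_i·t̄_i / ΣP_i = 0.9450 h (block centres at 0.5, 1.5 h).
Hydrograph peak occurs at t = 4 h, so basin lag t_L = 4 − 0.9450 = 3.06 h.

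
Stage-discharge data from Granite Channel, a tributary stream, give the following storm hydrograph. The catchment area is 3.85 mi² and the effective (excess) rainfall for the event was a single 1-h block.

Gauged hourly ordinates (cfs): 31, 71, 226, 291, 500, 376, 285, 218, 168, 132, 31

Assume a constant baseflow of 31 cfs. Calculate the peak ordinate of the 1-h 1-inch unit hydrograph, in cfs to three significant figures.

Direct runoff: 0.0, 40.0, 195.0, 260.0, 469.0, 345.0, 254.0, 187.0, 137.0, 101.0, 0.0 cfs; ΣQ_DR = 1988 cfs, peak = 469.0 cfs.
Runoff depth d = ΣQ_DR·Δt / A = 1988 × 3600 / (3.85 mi²) = 0.8001 in.
The 1-inch UH is the DRH scaled by (1 in)/d, so U_p = 469.0 × 1/0.8001 = 586 cfs.

U_p ≈ 586 cfs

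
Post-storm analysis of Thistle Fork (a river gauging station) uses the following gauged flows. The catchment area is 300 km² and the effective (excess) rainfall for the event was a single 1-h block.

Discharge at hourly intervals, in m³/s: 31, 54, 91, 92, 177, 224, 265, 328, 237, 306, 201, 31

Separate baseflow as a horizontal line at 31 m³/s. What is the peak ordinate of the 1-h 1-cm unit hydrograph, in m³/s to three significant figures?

Direct runoff: 0.0, 23.0, 60.0, 61.0, 146.0, 193.0, 234.0, 297.0, 206.0, 275.0, 170.0, 0.0 m³/s; ΣQ_DR = 1665 m³/s, peak = 297.0 m³/s.
Runoff depth d = ΣQ_DR·Δt / A = 1665 × 3600 / (300 km²) = 19.98 mm.
The 1-cm UH is the DRH scaled by (10 mm)/d, so U_p = 297.0 × 10/19.98 = 149 m³/s.

U_p ≈ 149 m³/s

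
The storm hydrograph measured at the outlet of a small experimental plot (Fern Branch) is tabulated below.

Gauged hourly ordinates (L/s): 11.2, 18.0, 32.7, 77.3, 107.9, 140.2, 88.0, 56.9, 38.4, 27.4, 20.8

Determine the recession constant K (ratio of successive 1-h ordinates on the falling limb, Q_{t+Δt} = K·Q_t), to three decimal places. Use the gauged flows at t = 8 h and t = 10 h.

Using the recession-limb readings at t = 8 h and t = 10 h: Q falls from 38.4 to 20.8 L/s over 2 intervals.
K = (Q₂/Q₁)^(1/2) = (20.8/38.4)^(1/2) = 0.736.

K ≈ 0.736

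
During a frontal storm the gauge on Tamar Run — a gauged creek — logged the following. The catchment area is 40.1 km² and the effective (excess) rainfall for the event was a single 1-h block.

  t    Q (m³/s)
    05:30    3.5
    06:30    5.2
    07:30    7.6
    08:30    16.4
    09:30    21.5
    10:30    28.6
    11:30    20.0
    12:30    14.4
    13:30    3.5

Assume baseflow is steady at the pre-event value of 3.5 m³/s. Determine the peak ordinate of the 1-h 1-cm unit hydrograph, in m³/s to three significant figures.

U_p ≈ 31.3 m³/s

Direct runoff: 0.0, 1.7, 4.1, 12.9, 18.0, 25.1, 16.5, 10.9, 0.0 m³/s; ΣQ_DR = 89.20 m³/s, peak = 25.1 m³/s.
Runoff depth d = ΣQ_DR·Δt / A = 89.20 × 3600 / (40.1 km²) = 8.008 mm.
The 1-cm UH is the DRH scaled by (10 mm)/d, so U_p = 25.1 × 10/8.008 = 31.3 m³/s.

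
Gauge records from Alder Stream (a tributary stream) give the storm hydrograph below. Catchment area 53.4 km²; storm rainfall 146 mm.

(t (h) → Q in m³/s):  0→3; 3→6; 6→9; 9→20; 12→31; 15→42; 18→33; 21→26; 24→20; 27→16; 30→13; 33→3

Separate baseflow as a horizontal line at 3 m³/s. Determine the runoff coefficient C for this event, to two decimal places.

C ≈ 0.26

ΣQ_DR = 186.0 m³/s; V = ΣQ_DR·Δt = 2.009 × 10^6 m³.
Runoff depth d = V / A = 37.62 mm.
C = d / P = 37.62 / 146 = 0.26.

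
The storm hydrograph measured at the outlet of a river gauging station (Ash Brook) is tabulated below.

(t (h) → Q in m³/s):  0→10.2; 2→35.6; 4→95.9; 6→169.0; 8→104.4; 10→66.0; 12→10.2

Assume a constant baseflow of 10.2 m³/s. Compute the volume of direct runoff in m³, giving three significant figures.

Direct-runoff ordinates (Q − Q_b): 0.0, 25.4, 85.7, 158.8, 94.2, 55.8, 0.0 m³/s.
ΣQ_DR = 419.9 m³/s.
With Δt = 2 h = 7200 s, V = ΣQ_DR · Δt = 419.9 × 7200 = 3.02 × 10^6 m³.

V ≈ 3.02 × 10^6 m³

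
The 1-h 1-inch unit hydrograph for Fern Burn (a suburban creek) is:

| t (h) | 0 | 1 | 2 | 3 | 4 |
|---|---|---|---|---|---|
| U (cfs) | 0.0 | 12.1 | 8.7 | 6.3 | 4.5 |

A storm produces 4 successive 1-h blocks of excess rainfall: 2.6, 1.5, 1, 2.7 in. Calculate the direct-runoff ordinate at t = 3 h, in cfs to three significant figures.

Q ≈ 41.5 cfs

By discrete convolution, Q_j = Σ (P_i / 1 in) · U_{j−i}.
At t = 3 h (j=3): Q = (2.6/1)·6.3 + (1.5/1)·8.7 + (1/1)·12.1 + (2.7/1)·0.0 = 41.5 cfs.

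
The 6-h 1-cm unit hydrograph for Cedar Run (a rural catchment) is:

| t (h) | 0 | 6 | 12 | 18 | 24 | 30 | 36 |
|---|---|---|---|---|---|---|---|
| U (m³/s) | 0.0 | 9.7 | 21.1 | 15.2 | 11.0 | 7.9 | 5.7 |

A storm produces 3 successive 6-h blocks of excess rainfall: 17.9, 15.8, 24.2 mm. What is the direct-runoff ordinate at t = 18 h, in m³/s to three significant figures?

By discrete convolution, Q_j = Σ (P_i / 10 mm) · U_{j−i}.
At t = 18 h (j=3): Q = (17.9/10)·15.2 + (15.8/10)·21.1 + (24.2/10)·9.7 = 84.0 m³/s.

Q ≈ 84.0 m³/s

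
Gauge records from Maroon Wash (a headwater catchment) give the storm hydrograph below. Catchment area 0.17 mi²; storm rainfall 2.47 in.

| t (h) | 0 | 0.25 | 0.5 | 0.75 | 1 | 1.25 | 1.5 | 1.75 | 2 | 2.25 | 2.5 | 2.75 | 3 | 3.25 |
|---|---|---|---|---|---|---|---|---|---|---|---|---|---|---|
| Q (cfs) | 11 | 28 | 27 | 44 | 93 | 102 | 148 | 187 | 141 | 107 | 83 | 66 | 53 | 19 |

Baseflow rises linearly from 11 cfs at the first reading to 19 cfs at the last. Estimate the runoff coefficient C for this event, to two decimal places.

C ≈ 0.83

ΣQ_DR = 899.0 cfs; V = ΣQ_DR·Δt = 8.091 × 10^5 ft³.
Runoff depth d = V / A = 2.049 in.
C = d / P = 2.049 / 2.47 = 0.83.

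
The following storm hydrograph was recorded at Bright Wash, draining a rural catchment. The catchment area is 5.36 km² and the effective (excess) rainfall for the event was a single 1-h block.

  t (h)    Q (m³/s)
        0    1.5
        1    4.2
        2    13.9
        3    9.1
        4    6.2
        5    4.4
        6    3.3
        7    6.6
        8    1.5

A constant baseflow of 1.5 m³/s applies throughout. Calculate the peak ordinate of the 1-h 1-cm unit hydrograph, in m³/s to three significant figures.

U_p ≈ 4.96 m³/s

Direct runoff: 0.0, 2.7, 12.4, 7.6, 4.7, 2.9, 1.8, 5.1, 0.0 m³/s; ΣQ_DR = 37.20 m³/s, peak = 12.4 m³/s.
Runoff depth d = ΣQ_DR·Δt / A = 37.20 × 3600 / (5.36 km²) = 24.99 mm.
The 1-cm UH is the DRH scaled by (10 mm)/d, so U_p = 12.4 × 10/24.99 = 4.96 m³/s.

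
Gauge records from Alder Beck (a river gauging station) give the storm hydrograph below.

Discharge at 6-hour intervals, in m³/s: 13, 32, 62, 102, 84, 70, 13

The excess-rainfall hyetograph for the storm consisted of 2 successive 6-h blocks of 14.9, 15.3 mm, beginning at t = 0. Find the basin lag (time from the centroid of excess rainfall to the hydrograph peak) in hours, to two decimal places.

t_L ≈ 11.96 h

Centroid of excess rainfall: t_c = Σ P_i·t̄_i / ΣP_i = 6.0397 h (block centres at 3, 9 h).
Hydrograph peak occurs at t = 18 h, so basin lag t_L = 18 − 6.0397 = 11.96 h.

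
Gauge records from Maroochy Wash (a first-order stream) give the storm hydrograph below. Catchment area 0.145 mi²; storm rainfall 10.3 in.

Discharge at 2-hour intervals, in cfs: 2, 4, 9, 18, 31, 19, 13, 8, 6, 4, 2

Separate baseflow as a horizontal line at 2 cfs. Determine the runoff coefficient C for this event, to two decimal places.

C ≈ 0.20

ΣQ_DR = 94.00 cfs; V = ΣQ_DR·Δt = 6.768 × 10^5 ft³.
Runoff depth d = V / A = 2.009 in.
C = d / P = 2.009 / 10.3 = 0.20.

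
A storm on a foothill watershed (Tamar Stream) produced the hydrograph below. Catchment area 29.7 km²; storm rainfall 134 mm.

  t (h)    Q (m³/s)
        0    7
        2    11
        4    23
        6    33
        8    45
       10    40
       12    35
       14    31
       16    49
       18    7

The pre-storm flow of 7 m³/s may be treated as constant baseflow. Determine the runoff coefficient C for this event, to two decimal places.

C ≈ 0.38

ΣQ_DR = 211.0 m³/s; V = ΣQ_DR·Δt = 1.519 × 10^6 m³.
Runoff depth d = V / A = 51.15 mm.
C = d / P = 51.15 / 134 = 0.38.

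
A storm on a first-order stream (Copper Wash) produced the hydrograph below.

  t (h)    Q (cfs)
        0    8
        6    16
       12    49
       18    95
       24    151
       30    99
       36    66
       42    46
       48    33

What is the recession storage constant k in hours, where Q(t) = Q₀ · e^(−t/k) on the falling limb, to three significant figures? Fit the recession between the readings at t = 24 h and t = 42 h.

On the falling limb, Q drops from 151 to 46 cfs between t = 24 h and t = 42 h (Δt = 18 h).
k = −Δt / ln(Q₂/Q₁) = −18 / ln(46/151) = 15.1 h.

k ≈ 15.1 h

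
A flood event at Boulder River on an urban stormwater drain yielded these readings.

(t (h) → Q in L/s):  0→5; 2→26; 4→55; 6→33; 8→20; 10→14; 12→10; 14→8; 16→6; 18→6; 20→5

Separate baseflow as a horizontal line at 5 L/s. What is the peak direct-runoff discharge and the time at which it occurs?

Subtracting baseflow gives direct-runoff ordinates: 0.0, 21.0, 50.0, 28.0, 15.0, 9.0, 5.0, 3.0, 1.0, 1.0, 0.0 L/s.
The maximum is 50.0 L/s, occurring at the reading for t = 4 h.

Q_p = 50.0 L/s at t = 4 h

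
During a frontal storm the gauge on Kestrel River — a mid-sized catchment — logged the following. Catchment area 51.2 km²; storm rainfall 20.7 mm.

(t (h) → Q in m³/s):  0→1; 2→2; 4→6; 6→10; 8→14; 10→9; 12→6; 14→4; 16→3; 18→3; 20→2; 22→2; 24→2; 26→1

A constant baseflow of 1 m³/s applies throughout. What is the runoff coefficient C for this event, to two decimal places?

C ≈ 0.35

ΣQ_DR = 51.00 m³/s; V = ΣQ_DR·Δt = 3.672 × 10^5 m³.
Runoff depth d = V / A = 7.172 mm.
C = d / P = 7.172 / 20.7 = 0.35.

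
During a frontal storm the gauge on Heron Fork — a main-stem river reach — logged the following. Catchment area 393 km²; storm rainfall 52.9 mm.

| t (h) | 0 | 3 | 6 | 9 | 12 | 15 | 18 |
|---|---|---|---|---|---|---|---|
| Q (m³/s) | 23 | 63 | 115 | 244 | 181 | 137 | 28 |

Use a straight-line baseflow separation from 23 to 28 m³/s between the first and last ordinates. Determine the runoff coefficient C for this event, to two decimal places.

C ≈ 0.32

ΣQ_DR = 612.5 m³/s; V = ΣQ_DR·Δt = 6.615 × 10^6 m³.
Runoff depth d = V / A = 16.83 mm.
C = d / P = 16.83 / 52.9 = 0.32.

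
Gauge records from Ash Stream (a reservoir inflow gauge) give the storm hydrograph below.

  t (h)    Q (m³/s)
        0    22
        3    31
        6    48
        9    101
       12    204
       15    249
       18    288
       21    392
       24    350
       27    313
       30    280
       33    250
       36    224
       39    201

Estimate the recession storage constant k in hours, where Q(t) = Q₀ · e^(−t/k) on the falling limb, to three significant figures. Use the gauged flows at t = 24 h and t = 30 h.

On the falling limb, Q drops from 350 to 280 m³/s between t = 24 h and t = 30 h (Δt = 6 h).
k = −Δt / ln(Q₂/Q₁) = −6 / ln(280/350) = 26.9 h.

k ≈ 26.9 h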